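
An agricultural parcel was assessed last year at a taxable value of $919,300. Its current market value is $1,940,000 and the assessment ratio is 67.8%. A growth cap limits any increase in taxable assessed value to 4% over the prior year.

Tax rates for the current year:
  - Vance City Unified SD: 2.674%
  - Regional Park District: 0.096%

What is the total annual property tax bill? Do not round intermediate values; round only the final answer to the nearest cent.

$26,483.19

Uncapped assessed value = $1,940,000 × 0.678 = $1,315,320
Cap limit = $919,300 × 1.04 = $956,072
Taxable assessed value = min($1,315,320, $956,072) = $956,072 (cap binds)
Vance City Unified SD: $956,072 × 0.02674 = $25,565.36528
Regional Park District: $956,072 × 0.00096 = $917.82912
Total = $26,483.1944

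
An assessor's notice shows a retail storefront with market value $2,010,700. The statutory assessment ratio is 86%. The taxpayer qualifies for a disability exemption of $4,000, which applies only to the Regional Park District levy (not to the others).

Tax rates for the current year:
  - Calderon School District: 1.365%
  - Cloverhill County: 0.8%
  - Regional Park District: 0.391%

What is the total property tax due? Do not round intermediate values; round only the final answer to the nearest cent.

$44,182.76

Assessed value = $2,010,700 × 0.86 = $1,729,202
Calderon School District: $1,729,202 × 0.01365 = $23,603.6073
Cloverhill County: $1,729,202 × 0.008 = $13,833.616
Regional Park District: ($1,729,202 − $4,000) × 0.00391 = $1,725,202 × 0.00391 = $6,745.53982
Total = $44,182.76312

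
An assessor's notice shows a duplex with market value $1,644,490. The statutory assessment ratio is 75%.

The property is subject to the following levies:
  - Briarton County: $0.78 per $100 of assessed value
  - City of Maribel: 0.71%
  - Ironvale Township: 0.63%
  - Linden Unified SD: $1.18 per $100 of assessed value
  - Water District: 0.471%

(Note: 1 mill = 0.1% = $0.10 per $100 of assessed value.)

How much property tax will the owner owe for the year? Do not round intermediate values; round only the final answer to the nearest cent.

Assessed value = $1,644,490 × 0.75 = $1,233,367.5
Briarton County: $1,233,367.5 × 0.0078 = $9,620.2665
City of Maribel: $1,233,367.5 × 0.0071 = $8,756.90925
Ironvale Township: $1,233,367.5 × 0.0063 = $7,770.21525
Linden Unified SD: $1,233,367.5 × 0.0118 = $14,553.7365
Water District: $1,233,367.5 × 0.00471 = $5,809.160925
Total = $46,510.288425

$46,510.29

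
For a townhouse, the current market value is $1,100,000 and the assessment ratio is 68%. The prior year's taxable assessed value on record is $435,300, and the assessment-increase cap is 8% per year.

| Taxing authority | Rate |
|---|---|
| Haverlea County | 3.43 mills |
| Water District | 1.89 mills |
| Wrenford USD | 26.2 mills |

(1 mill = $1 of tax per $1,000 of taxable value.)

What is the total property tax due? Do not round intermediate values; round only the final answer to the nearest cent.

$14,818.31

Uncapped assessed value = $1,100,000 × 0.68 = $748,000
Cap limit = $435,300 × 1.08 = $470,124
Taxable assessed value = min($748,000, $470,124) = $470,124 (cap binds)
Haverlea County: $470,124 × 0.00343 = $1,612.52532
Water District: $470,124 × 0.00189 = $888.53436
Wrenford USD: $470,124 × 0.0262 = $12,317.2488
Total = $14,818.30848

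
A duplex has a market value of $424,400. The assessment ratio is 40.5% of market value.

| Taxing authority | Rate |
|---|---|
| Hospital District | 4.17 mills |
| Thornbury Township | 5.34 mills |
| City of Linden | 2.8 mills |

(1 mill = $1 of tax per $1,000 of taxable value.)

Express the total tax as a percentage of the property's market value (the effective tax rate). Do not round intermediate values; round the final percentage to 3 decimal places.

0.499%

Assessed value = $424,400 × 0.405 = $171,882
Hospital District: $171,882 × 0.00417 = $716.74794
Thornbury Township: $171,882 × 0.00534 = $917.84988
City of Linden: $171,882 × 0.0028 = $481.2696
Total tax = $2,115.86742
Effective rate = $2,115.86742 ÷ $424,400 = 0.499% of market value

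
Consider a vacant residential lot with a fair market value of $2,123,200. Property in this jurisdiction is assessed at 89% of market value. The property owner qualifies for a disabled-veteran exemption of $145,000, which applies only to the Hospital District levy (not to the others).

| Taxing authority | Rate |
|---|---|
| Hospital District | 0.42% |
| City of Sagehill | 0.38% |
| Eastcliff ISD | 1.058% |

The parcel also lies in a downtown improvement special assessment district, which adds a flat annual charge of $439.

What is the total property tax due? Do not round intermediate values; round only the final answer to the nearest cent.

Assessed value = $2,123,200 × 0.89 = $1,889,648
Hospital District: ($1,889,648 − $145,000) × 0.0042 = $1,744,648 × 0.0042 = $7,327.5216
City of Sagehill: $1,889,648 × 0.0038 = $7,180.6624
Eastcliff ISD: $1,889,648 × 0.01058 = $19,992.47584
Levies subtotal = $34,500.65984
Total = $34,500.65984 + $439 = $34,939.65984

$34,939.66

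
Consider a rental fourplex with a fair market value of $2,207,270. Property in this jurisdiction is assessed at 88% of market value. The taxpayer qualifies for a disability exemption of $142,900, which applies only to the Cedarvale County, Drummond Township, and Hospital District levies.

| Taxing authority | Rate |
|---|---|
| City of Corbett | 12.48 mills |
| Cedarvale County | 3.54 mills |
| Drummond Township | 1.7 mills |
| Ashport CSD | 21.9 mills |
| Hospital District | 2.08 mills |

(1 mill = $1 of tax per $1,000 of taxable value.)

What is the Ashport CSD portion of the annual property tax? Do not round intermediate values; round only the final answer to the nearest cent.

Assessed value = $2,207,270 × 0.88 = $1,942,397.6
Ashport CSD taxable value = $1,942,397.6 (exemption does not apply)
Ashport CSD levy = $1,942,397.6 × 0.0219 = $42,538.50744

$42,538.51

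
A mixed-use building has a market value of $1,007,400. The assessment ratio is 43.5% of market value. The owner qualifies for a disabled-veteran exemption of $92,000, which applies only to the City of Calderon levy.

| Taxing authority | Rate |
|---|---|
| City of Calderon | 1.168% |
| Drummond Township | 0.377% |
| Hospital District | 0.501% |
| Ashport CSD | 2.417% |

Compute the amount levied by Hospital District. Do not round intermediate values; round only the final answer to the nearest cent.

Assessed value = $1,007,400 × 0.435 = $438,219
Hospital District taxable value = $438,219 (exemption does not apply)
Hospital District levy = $438,219 × 0.00501 = $2,195.47719

$2,195.48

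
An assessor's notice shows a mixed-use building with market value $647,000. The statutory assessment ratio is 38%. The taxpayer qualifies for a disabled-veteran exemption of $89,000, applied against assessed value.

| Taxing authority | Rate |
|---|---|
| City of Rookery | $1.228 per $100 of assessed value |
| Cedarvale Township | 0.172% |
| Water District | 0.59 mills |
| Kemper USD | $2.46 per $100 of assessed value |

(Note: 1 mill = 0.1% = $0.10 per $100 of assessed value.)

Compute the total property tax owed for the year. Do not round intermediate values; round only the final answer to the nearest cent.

Assessed value = $647,000 × 0.38 = $245,860
Taxable value = $245,860 − $89,000 = $156,860
City of Rookery: $156,860 × 0.01228 = $1,926.2408
Cedarvale Township: $156,860 × 0.00172 = $269.7992
Water District: $156,860 × 0.00059 = $92.5474
Kemper USD: $156,860 × 0.0246 = $3,858.756
Total = $6,147.3434

$6,147.34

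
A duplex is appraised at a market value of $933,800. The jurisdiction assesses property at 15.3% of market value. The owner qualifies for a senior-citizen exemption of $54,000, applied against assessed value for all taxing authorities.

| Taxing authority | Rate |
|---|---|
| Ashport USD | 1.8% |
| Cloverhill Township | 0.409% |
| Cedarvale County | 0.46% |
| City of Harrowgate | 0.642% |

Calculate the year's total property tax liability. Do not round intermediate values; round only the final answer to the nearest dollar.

Assessed value = $933,800 × 0.153 = $142,871.4
Taxable value = $142,871.4 − $54,000 = $88,871.4
Ashport USD: $88,871.4 × 0.018 = $1,599.6852
Cloverhill Township: $88,871.4 × 0.00409 = $363.484026
Cedarvale County: $88,871.4 × 0.0046 = $408.80844
City of Harrowgate: $88,871.4 × 0.00642 = $570.554388
Total = $1,599.6852 + $363.484026 + $408.80844 + $570.554388 = $2,942.532054

$2,943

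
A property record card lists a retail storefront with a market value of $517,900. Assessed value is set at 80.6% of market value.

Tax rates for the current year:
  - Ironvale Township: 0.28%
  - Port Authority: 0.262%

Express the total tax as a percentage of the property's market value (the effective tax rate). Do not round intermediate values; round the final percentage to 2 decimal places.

Assessed value = $517,900 × 0.806 = $417,427.4
Ironvale Township: $417,427.4 × 0.0028 = $1,168.79672
Port Authority: $417,427.4 × 0.00262 = $1,093.659788
Total tax = $2,262.456508
Effective rate = $2,262.456508 ÷ $517,900 = 0.44% of market value

0.44%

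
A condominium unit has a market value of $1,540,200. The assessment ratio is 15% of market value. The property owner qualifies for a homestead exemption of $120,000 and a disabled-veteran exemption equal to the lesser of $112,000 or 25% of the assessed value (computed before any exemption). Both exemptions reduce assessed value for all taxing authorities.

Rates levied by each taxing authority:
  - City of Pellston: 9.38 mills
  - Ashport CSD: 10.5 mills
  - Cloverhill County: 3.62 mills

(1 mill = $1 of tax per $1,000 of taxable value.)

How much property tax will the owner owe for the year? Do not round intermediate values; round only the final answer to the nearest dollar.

Assessed value = $1,540,200 × 0.15 = $231,030
Disabled-veteran exemption = min($112,000, 25% × $231,030) = min($112,000, $57,757.5) = $57,757.5 (percentage binds)
Taxable value = $231,030 − $120,000 − $57,757.5 = $53,272.5
City of Pellston: $53,272.5 × 0.00938 = $499.69605
Ashport CSD: $53,272.5 × 0.0105 = $559.36125
Cloverhill County: $53,272.5 × 0.00362 = $192.84645
Total = $1,251.90375

$1,252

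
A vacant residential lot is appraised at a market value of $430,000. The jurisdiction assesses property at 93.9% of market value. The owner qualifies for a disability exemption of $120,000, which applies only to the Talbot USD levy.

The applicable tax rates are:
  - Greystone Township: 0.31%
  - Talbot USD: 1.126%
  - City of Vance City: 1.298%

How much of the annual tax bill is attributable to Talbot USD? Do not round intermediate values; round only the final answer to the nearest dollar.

Assessed value = $430,000 × 0.939 = $403,770
Talbot USD taxable value = $403,770 − $120,000 = $283,770
Talbot USD levy = $283,770 × 0.01126 = $3,195.2502

$3,195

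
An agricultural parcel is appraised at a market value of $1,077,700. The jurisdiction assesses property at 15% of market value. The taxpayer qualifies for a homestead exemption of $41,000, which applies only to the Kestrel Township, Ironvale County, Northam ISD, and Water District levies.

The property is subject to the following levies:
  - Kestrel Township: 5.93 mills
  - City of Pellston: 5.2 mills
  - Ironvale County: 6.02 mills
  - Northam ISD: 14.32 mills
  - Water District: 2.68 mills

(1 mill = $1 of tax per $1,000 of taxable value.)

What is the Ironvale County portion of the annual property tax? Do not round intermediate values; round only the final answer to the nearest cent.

$726.34

Assessed value = $1,077,700 × 0.15 = $161,655
Ironvale County taxable value = $161,655 − $41,000 = $120,655
Ironvale County levy = $120,655 × 0.00602 = $726.3431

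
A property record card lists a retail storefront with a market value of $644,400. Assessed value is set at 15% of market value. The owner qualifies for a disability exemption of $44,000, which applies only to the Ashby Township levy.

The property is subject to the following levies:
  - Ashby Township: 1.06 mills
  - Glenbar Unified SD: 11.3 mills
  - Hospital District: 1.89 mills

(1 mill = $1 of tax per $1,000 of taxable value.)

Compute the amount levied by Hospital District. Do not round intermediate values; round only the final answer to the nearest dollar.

Assessed value = $644,400 × 0.15 = $96,660
Hospital District taxable value = $96,660 (exemption does not apply)
Hospital District levy = $96,660 × 0.00189 = $182.6874

$183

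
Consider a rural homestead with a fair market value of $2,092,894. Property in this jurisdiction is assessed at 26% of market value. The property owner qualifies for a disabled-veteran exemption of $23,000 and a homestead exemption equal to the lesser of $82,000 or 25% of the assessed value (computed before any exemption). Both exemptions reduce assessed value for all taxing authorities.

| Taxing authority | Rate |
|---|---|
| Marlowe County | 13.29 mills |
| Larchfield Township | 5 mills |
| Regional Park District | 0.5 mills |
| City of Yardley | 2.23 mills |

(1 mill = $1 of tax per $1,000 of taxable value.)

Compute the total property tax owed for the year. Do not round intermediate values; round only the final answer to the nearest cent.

Assessed value = $2,092,894 × 0.26 = $544,152.44
Homestead exemption = min($82,000, 25% × $544,152.44) = min($82,000, $136,038.11) = $82,000 (dollar cap binds)
Taxable value = $544,152.44 − $23,000 − $82,000 = $439,152.44
Marlowe County: $439,152.44 × 0.01329 = $5,836.3359276
Larchfield Township: $439,152.44 × 0.005 = $2,195.7622
Regional Park District: $439,152.44 × 0.0005 = $219.57622
City of Yardley: $439,152.44 × 0.00223 = $979.3099412
Total = $9,230.9842888

$9,230.98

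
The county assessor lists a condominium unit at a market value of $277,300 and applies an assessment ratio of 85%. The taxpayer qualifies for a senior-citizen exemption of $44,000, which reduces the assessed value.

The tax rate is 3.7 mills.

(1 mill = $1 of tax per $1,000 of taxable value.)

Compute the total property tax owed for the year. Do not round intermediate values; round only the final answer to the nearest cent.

Assessed value = $277,300 × 0.85 = $235,705
Taxable value = $235,705 − $44,000 = $191,705
Tax = $191,705 × 0.0037 = $709.3085

$709.31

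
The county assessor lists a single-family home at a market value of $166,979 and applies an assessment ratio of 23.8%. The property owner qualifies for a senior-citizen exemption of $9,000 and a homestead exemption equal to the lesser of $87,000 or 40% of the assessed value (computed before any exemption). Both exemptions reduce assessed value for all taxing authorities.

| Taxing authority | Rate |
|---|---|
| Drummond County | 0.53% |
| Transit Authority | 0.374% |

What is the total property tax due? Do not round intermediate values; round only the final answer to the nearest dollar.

Assessed value = $166,979 × 0.238 = $39,741.002
Homestead exemption = min($87,000, 40% × $39,741.002) = min($87,000, $15,896.4008) = $15,896.4008 (percentage binds)
Taxable value = $39,741.002 − $9,000 − $15,896.4008 = $14,844.6012
Drummond County: $14,844.6012 × 0.0053 = $78.67638636
Transit Authority: $14,844.6012 × 0.00374 = $55.518808488
Total = $134.195194848

$134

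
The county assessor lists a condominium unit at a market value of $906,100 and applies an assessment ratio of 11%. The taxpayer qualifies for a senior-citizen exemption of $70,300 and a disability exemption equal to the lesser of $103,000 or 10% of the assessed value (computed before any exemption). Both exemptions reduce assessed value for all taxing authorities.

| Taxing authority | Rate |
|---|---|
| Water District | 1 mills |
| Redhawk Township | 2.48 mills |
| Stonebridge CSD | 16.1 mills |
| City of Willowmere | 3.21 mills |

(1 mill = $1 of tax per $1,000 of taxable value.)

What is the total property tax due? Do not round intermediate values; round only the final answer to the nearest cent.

Assessed value = $906,100 × 0.11 = $99,671
Disability exemption = min($103,000, 10% × $99,671) = min($103,000, $9,967.1) = $9,967.1 (percentage binds)
Taxable value = $99,671 − $70,300 − $9,967.1 = $19,403.9
Water District: $19,403.9 × 0.001 = $19.4039
Redhawk Township: $19,403.9 × 0.00248 = $48.121672
Stonebridge CSD: $19,403.9 × 0.0161 = $312.40279
City of Willowmere: $19,403.9 × 0.00321 = $62.286519
Total = $442.214881

$442.21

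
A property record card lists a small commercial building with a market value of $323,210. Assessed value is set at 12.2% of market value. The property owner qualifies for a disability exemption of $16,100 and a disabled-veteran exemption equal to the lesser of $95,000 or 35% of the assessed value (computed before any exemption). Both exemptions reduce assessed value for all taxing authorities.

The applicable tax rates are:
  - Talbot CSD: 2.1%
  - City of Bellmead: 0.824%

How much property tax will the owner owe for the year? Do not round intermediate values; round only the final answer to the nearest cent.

$278.67

Assessed value = $323,210 × 0.122 = $39,431.62
Disabled-veteran exemption = min($95,000, 35% × $39,431.62) = min($95,000, $13,801.067) = $13,801.067 (percentage binds)
Taxable value = $39,431.62 − $16,100 − $13,801.067 = $9,530.553
Talbot CSD: $9,530.553 × 0.021 = $200.141613
City of Bellmead: $9,530.553 × 0.00824 = $78.53175672
Total = $278.67336972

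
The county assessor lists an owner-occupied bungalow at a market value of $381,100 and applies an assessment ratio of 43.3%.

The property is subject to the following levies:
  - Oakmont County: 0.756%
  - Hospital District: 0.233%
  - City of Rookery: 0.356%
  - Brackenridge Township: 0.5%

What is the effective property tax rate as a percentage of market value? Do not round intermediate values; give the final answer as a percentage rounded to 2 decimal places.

Assessed value = $381,100 × 0.433 = $165,016.3
Oakmont County: $165,016.3 × 0.00756 = $1,247.523228
Hospital District: $165,016.3 × 0.00233 = $384.487979
City of Rookery: $165,016.3 × 0.00356 = $587.458028
Brackenridge Township: $165,016.3 × 0.005 = $825.0815
Total tax = $3,044.550735
Effective rate = $3,044.550735 ÷ $381,100 = 0.80% of market value

0.80%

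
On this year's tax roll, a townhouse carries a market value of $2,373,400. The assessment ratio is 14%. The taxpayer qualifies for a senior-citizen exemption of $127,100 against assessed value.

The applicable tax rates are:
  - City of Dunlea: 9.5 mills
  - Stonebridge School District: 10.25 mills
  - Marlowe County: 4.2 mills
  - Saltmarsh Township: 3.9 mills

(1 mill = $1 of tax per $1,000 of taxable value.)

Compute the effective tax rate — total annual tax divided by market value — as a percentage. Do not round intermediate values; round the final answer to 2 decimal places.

Assessed value = $2,373,400 × 0.14 = $332,276
Taxable value = $332,276 − $127,100 = $205,176
City of Dunlea: $205,176 × 0.0095 = $1,949.172
Stonebridge School District: $205,176 × 0.01025 = $2,103.054
Marlowe County: $205,176 × 0.0042 = $861.7392
Saltmarsh Township: $205,176 × 0.0039 = $800.1864
Total tax = $5,714.1516
Effective rate = $5,714.1516 ÷ $2,373,400 = 0.24% of market value

0.24%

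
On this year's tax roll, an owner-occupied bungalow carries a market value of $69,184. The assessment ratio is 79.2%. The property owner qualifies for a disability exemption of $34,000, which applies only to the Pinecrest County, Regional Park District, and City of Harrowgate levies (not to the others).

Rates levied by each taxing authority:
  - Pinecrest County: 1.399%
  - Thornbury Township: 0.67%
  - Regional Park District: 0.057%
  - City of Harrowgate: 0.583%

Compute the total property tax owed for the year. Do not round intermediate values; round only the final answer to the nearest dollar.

$791

Assessed value = $69,184 × 0.792 = $54,793.728
Pinecrest County: ($54,793.728 − $34,000) × 0.01399 = $20,793.728 × 0.01399 = $290.90425472
Thornbury Township: $54,793.728 × 0.0067 = $367.1179776
Regional Park District: ($54,793.728 − $34,000) × 0.00057 = $20,793.728 × 0.00057 = $11.85242496
City of Harrowgate: ($54,793.728 − $34,000) × 0.00583 = $20,793.728 × 0.00583 = $121.22743424
Total = $791.10209152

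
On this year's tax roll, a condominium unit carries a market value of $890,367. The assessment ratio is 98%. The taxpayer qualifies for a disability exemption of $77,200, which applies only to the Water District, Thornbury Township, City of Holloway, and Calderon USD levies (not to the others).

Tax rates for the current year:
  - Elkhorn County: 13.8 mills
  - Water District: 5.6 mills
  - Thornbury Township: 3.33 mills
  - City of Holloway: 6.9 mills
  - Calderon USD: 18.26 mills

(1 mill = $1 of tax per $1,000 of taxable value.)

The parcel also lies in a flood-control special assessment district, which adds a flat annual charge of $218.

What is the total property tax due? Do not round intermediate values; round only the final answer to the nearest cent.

$39,373.13

Assessed value = $890,367 × 0.98 = $872,559.66
Elkhorn County: $872,559.66 × 0.0138 = $12,041.323308
Water District: ($872,559.66 − $77,200) × 0.0056 = $795,359.66 × 0.0056 = $4,454.014096
Thornbury Township: ($872,559.66 − $77,200) × 0.00333 = $795,359.66 × 0.00333 = $2,648.5476678
City of Holloway: ($872,559.66 − $77,200) × 0.0069 = $795,359.66 × 0.0069 = $5,487.981654
Calderon USD: ($872,559.66 − $77,200) × 0.01826 = $795,359.66 × 0.01826 = $14,523.2673916
Levies subtotal = $39,155.1341174
Total = $39,155.1341174 + $218 = $39,373.1341174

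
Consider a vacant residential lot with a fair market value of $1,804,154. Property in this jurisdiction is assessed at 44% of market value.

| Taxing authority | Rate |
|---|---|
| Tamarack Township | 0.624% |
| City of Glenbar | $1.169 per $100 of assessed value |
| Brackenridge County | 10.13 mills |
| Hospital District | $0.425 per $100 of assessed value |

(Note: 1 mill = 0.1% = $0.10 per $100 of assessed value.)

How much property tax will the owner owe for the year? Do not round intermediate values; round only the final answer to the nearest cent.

Assessed value = $1,804,154 × 0.44 = $793,827.76
Tamarack Township: $793,827.76 × 0.00624 = $4,953.4852224
City of Glenbar: $793,827.76 × 0.01169 = $9,279.8465144
Brackenridge County: $793,827.76 × 0.01013 = $8,041.4752088
Hospital District: $793,827.76 × 0.00425 = $3,373.76798
Total = $25,648.5749256

$25,648.57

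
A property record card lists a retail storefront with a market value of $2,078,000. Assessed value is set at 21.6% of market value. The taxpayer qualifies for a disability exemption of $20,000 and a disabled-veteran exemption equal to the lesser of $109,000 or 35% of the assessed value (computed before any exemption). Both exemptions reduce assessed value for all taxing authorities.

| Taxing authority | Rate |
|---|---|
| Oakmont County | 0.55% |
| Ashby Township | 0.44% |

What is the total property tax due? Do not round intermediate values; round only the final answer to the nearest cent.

Assessed value = $2,078,000 × 0.216 = $448,848
Disabled-veteran exemption = min($109,000, 35% × $448,848) = min($109,000, $157,096.8) = $109,000 (dollar cap binds)
Taxable value = $448,848 − $20,000 − $109,000 = $319,848
Oakmont County: $319,848 × 0.0055 = $1,759.164
Ashby Township: $319,848 × 0.0044 = $1,407.3312
Total = $3,166.4952

$3,166.50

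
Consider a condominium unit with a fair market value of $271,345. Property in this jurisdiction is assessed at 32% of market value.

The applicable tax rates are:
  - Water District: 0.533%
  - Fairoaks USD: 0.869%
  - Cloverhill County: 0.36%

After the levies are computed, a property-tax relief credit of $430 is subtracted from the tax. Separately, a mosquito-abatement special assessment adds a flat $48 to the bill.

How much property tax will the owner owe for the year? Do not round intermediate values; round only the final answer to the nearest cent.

Assessed value = $271,345 × 0.32 = $86,830.4
Water District: $86,830.4 × 0.00533 = $462.806032
Fairoaks USD: $86,830.4 × 0.00869 = $754.556176
Cloverhill County: $86,830.4 × 0.0036 = $312.58944
Levies subtotal = $1,529.951648
After credit = $1,529.951648 − $430 = $1,099.951648
Total = $1,099.951648 + $48 = $1,147.951648

$1,147.95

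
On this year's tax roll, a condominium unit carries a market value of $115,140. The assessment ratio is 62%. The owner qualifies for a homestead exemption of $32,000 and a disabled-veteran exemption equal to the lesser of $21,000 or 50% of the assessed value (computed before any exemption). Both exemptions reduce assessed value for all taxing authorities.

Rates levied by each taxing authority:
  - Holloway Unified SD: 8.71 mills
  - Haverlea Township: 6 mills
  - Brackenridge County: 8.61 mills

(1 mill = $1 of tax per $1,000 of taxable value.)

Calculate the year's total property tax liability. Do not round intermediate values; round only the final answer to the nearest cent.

Assessed value = $115,140 × 0.62 = $71,386.8
Disabled-veteran exemption = min($21,000, 50% × $71,386.8) = min($21,000, $35,693.4) = $21,000 (dollar cap binds)
Taxable value = $71,386.8 − $32,000 − $21,000 = $18,386.8
Holloway Unified SD: $18,386.8 × 0.00871 = $160.149028
Haverlea Township: $18,386.8 × 0.006 = $110.3208
Brackenridge County: $18,386.8 × 0.00861 = $158.310348
Total = $428.780176

$428.78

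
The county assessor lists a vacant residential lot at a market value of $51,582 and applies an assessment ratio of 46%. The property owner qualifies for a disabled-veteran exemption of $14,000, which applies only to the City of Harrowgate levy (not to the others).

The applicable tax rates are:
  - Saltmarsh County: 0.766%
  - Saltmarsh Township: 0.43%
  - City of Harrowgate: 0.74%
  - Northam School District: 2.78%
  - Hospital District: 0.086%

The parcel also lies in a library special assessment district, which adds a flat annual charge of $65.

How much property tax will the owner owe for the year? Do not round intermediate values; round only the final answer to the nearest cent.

$1,100.81

Assessed value = $51,582 × 0.46 = $23,727.72
Saltmarsh County: $23,727.72 × 0.00766 = $181.7543352
Saltmarsh Township: $23,727.72 × 0.0043 = $102.029196
City of Harrowgate: ($23,727.72 − $14,000) × 0.0074 = $9,727.72 × 0.0074 = $71.985128
Northam School District: $23,727.72 × 0.0278 = $659.630616
Hospital District: $23,727.72 × 0.00086 = $20.4058392
Levies subtotal = $1,035.8051144
Total = $1,035.8051144 + $65 = $1,100.8051144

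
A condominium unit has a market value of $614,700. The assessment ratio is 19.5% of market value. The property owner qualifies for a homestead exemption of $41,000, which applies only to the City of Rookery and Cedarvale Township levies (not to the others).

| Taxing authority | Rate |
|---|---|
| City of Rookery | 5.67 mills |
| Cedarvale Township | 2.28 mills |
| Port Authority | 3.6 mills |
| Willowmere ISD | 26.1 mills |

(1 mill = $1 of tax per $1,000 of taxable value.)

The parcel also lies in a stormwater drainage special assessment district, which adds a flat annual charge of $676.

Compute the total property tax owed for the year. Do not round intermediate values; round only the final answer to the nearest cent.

$4,863.02

Assessed value = $614,700 × 0.195 = $119,866.5
City of Rookery: ($119,866.5 − $41,000) × 0.00567 = $78,866.5 × 0.00567 = $447.173055
Cedarvale Township: ($119,866.5 − $41,000) × 0.00228 = $78,866.5 × 0.00228 = $179.81562
Port Authority: $119,866.5 × 0.0036 = $431.5194
Willowmere ISD: $119,866.5 × 0.0261 = $3,128.51565
Levies subtotal = $4,187.023725
Total = $4,187.023725 + $676 = $4,863.023725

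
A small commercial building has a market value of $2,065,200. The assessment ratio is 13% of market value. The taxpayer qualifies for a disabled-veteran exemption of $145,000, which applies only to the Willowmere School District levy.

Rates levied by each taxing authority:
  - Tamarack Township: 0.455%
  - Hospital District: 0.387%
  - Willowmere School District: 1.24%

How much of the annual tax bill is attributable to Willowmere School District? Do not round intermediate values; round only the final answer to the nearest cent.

$1,531.10

Assessed value = $2,065,200 × 0.13 = $268,476
Willowmere School District taxable value = $268,476 − $145,000 = $123,476
Willowmere School District levy = $123,476 × 0.0124 = $1,531.1024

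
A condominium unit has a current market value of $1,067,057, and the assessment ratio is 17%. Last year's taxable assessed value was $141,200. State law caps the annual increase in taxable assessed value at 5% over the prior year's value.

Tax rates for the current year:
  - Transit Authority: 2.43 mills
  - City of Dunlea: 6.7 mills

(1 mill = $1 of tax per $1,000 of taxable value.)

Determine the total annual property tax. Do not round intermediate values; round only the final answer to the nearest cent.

Uncapped assessed value = $1,067,057 × 0.17 = $181,399.69
Cap limit = $141,200 × 1.05 = $148,260
Taxable assessed value = min($181,399.69, $148,260) = $148,260 (cap binds)
Transit Authority: $148,260 × 0.00243 = $360.2718
City of Dunlea: $148,260 × 0.0067 = $993.342
Total = $1,353.6138

$1,353.61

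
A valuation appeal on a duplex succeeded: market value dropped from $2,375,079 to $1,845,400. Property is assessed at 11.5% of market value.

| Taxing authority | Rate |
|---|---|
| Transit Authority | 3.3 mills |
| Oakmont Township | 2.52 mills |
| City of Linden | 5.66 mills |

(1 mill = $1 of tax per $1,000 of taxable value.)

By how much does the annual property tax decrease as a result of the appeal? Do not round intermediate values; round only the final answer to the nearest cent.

$699.28

Old assessed value = $2,375,079 × 0.115 = $273,134.085
New assessed value = $1,845,400 × 0.115 = $212,221
Combined rate = 0.0033 + 0.00252 + 0.00566 = 0.01148
Old tax = $273,134.085 × 0.01148 = $3,135.5792958
New tax = $212,221 × 0.01148 = $2,436.29708
Reduction = $3,135.5792958 − $2,436.29708 = $699.2822158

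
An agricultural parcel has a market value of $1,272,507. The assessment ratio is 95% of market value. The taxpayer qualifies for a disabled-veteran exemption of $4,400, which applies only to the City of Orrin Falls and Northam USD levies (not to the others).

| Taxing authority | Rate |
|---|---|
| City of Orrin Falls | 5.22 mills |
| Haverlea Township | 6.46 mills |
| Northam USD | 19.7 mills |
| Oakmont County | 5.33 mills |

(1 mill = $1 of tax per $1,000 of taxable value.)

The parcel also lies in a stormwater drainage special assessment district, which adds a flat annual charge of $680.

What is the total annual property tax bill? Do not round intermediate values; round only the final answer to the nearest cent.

$44,948.40

Assessed value = $1,272,507 × 0.95 = $1,208,881.65
City of Orrin Falls: ($1,208,881.65 − $4,400) × 0.00522 = $1,204,481.65 × 0.00522 = $6,287.394213
Haverlea Township: $1,208,881.65 × 0.00646 = $7,809.375459
Northam USD: ($1,208,881.65 − $4,400) × 0.0197 = $1,204,481.65 × 0.0197 = $23,728.288505
Oakmont County: $1,208,881.65 × 0.00533 = $6,443.3391945
Levies subtotal = $44,268.3973715
Total = $44,268.3973715 + $680 = $44,948.3973715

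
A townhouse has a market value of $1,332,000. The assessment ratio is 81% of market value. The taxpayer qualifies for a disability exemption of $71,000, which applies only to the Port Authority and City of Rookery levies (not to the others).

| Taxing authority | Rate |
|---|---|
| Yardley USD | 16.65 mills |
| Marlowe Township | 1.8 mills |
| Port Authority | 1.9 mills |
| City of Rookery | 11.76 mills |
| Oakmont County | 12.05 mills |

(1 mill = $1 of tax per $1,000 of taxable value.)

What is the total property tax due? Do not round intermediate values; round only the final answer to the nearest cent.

Assessed value = $1,332,000 × 0.81 = $1,078,920
Yardley USD: $1,078,920 × 0.01665 = $17,964.018
Marlowe Township: $1,078,920 × 0.0018 = $1,942.056
Port Authority: ($1,078,920 − $71,000) × 0.0019 = $1,007,920 × 0.0019 = $1,915.048
City of Rookery: ($1,078,920 − $71,000) × 0.01176 = $1,007,920 × 0.01176 = $11,853.1392
Oakmont County: $1,078,920 × 0.01205 = $13,000.986
Total = $46,675.2472

$46,675.25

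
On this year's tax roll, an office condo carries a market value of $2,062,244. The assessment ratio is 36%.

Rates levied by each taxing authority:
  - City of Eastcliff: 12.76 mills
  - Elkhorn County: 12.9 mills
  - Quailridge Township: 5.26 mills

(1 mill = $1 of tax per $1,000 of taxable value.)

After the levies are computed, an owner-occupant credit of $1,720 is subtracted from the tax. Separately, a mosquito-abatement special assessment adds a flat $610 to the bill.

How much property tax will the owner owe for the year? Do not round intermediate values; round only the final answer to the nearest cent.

Assessed value = $2,062,244 × 0.36 = $742,407.84
City of Eastcliff: $742,407.84 × 0.01276 = $9,473.1240384
Elkhorn County: $742,407.84 × 0.0129 = $9,577.061136
Quailridge Township: $742,407.84 × 0.00526 = $3,905.0652384
Levies subtotal = $22,955.2504128
After credit = $22,955.2504128 − $1,720 = $21,235.2504128
Total = $21,235.2504128 + $610 = $21,845.2504128

$21,845.25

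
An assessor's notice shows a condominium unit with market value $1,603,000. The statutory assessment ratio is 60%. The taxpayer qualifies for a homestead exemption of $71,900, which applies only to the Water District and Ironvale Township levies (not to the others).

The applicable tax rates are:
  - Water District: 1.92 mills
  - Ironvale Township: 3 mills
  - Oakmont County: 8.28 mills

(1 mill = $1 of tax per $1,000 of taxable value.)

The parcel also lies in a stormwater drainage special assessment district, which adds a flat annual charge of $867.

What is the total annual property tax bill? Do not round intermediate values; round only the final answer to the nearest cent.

$13,209.01

Assessed value = $1,603,000 × 0.6 = $961,800
Water District: ($961,800 − $71,900) × 0.00192 = $889,900 × 0.00192 = $1,708.608
Ironvale Township: ($961,800 − $71,900) × 0.003 = $889,900 × 0.003 = $2,669.7
Oakmont County: $961,800 × 0.00828 = $7,963.704
Levies subtotal = $12,342.012
Total = $12,342.012 + $867 = $13,209.012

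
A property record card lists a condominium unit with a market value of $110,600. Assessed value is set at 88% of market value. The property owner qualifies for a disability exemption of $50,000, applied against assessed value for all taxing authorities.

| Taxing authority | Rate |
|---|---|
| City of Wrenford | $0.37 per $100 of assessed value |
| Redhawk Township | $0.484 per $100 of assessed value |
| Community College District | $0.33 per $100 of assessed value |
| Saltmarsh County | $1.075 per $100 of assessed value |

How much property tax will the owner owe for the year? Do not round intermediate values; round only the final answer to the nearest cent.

Assessed value = $110,600 × 0.88 = $97,328
Taxable value = $97,328 − $50,000 = $47,328
City of Wrenford: $47,328 × 0.0037 = $175.1136
Redhawk Township: $47,328 × 0.00484 = $229.06752
Community College District: $47,328 × 0.0033 = $156.1824
Saltmarsh County: $47,328 × 0.01075 = $508.776
Total = $175.1136 + $229.06752 + $156.1824 + $508.776 = $1,069.13952

$1,069.14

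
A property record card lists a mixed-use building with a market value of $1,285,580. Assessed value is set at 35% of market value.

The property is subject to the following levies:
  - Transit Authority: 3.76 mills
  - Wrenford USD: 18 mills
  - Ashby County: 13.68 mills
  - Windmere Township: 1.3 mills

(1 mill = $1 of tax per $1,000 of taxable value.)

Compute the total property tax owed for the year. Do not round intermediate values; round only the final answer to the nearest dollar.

$16,531

Assessed value = $1,285,580 × 0.35 = $449,953
Transit Authority: $449,953 × 0.00376 = $1,691.82328
Wrenford USD: $449,953 × 0.018 = $8,099.154
Ashby County: $449,953 × 0.01368 = $6,155.35704
Windmere Township: $449,953 × 0.0013 = $584.9389
Total = $1,691.82328 + $8,099.154 + $6,155.35704 + $584.9389 = $16,531.27322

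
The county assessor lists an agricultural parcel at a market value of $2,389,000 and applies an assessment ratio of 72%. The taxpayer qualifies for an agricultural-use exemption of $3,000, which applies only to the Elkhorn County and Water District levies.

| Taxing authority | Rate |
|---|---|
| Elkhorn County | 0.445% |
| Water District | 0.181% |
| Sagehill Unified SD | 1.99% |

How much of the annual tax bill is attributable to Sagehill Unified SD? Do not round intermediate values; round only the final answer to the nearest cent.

$34,229.59

Assessed value = $2,389,000 × 0.72 = $1,720,080
Sagehill Unified SD taxable value = $1,720,080 (exemption does not apply)
Sagehill Unified SD levy = $1,720,080 × 0.0199 = $34,229.592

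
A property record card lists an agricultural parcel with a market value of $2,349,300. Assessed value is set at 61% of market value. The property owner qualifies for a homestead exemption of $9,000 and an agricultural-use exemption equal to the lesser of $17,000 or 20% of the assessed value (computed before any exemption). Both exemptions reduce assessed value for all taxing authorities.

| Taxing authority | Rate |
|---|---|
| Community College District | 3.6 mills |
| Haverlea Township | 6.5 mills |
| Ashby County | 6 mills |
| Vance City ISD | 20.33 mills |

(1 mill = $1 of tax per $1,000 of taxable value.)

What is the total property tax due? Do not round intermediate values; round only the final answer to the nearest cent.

$51,259.67

Assessed value = $2,349,300 × 0.61 = $1,433,073
Agricultural-use exemption = min($17,000, 20% × $1,433,073) = min($17,000, $286,614.6) = $17,000 (dollar cap binds)
Taxable value = $1,433,073 − $9,000 − $17,000 = $1,407,073
Community College District: $1,407,073 × 0.0036 = $5,065.4628
Haverlea Township: $1,407,073 × 0.0065 = $9,145.9745
Ashby County: $1,407,073 × 0.006 = $8,442.438
Vance City ISD: $1,407,073 × 0.02033 = $28,605.79409
Total = $51,259.66939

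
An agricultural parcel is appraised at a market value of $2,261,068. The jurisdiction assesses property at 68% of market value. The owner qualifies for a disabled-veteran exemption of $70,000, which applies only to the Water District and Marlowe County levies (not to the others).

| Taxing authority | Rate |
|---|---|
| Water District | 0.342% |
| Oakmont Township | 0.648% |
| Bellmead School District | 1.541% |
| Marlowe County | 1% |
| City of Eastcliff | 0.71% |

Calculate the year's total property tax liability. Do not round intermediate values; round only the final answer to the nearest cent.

Assessed value = $2,261,068 × 0.68 = $1,537,526.24
Water District: ($1,537,526.24 − $70,000) × 0.00342 = $1,467,526.24 × 0.00342 = $5,018.9397408
Oakmont Township: $1,537,526.24 × 0.00648 = $9,963.1700352
Bellmead School District: $1,537,526.24 × 0.01541 = $23,693.2793584
Marlowe County: ($1,537,526.24 − $70,000) × 0.01 = $1,467,526.24 × 0.01 = $14,675.2624
City of Eastcliff: $1,537,526.24 × 0.0071 = $10,916.436304
Total = $64,267.0878384

$64,267.09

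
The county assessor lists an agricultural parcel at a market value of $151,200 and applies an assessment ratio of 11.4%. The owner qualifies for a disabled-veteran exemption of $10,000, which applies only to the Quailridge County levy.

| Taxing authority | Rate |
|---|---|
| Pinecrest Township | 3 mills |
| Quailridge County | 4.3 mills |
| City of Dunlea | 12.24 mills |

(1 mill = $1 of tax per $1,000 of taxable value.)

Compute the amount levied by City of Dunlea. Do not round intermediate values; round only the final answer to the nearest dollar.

$211

Assessed value = $151,200 × 0.114 = $17,236.8
City of Dunlea taxable value = $17,236.8 (exemption does not apply)
City of Dunlea levy = $17,236.8 × 0.01224 = $210.978432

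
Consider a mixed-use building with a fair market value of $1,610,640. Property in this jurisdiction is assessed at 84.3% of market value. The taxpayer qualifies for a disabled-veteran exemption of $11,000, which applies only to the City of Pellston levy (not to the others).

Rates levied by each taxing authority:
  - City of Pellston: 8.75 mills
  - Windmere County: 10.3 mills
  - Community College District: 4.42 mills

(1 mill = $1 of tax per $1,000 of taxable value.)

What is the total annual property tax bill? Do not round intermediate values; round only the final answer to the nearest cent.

$31,770.60

Assessed value = $1,610,640 × 0.843 = $1,357,769.52
City of Pellston: ($1,357,769.52 − $11,000) × 0.00875 = $1,346,769.52 × 0.00875 = $11,784.2333
Windmere County: $1,357,769.52 × 0.0103 = $13,985.026056
Community College District: $1,357,769.52 × 0.00442 = $6,001.3412784
Total = $31,770.6006344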